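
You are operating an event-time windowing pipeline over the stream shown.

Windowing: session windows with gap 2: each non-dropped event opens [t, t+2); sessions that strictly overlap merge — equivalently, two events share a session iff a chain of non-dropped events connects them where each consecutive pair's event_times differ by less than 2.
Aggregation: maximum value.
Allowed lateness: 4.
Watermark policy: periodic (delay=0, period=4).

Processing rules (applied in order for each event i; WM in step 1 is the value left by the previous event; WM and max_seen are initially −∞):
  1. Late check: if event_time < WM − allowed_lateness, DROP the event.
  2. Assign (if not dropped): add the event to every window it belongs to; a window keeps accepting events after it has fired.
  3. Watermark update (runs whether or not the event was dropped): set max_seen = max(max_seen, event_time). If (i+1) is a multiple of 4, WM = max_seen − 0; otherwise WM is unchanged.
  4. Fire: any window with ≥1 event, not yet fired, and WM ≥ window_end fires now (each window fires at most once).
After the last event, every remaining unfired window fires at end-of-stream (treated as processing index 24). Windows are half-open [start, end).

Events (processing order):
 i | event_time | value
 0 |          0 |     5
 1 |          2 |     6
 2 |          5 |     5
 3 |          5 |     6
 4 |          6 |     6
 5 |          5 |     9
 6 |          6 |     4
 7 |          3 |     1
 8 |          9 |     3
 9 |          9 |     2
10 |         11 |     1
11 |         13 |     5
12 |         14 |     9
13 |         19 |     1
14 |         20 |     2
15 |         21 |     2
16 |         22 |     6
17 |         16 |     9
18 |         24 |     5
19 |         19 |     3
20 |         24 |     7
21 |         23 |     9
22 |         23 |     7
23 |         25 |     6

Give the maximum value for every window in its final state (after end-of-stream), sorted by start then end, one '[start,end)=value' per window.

[0,2)=5 [2,5)=6 [5,8)=9 [9,11)=3 [11,13)=1 [13,16)=9 [19,27)=9

i=0 t=0 v=5: → [0,2); WM=−∞
i=1 t=2 v=6: → [2,4); WM=−∞
i=2 t=5 v=5: → [5,7); WM=−∞
i=3 t=5 v=6: → [5,7); WM=5
i=4 t=6 v=6: → [5,8); WM=5
i=5 t=5 v=9: → [5,8); WM=5
i=6 t=6 v=4: → [5,8); WM=5
i=7 t=3 v=1: → [2,5); WM=6
i=8 t=9 v=3: → [9,11); WM=6
i=9 t=9 v=2: → [9,11); WM=6
i=10 t=11 v=1: → [11,13); WM=6
i=11 t=13 v=5: → [13,15); WM=13
i=12 t=14 v=9: → [13,16); WM=13
i=13 t=19 v=1: → [19,21); WM=13
i=14 t=20 v=2: → [19,22); WM=13
i=15 t=21 v=2: → [19,23); WM=21
i=16 t=22 v=6: → [19,24); WM=21
i=17 t=16 v=9: DROP (t<21-4); WM=21
i=18 t=24 v=5: → [24,26); WM=21
i=19 t=19 v=3: → [19,24); WM=24
i=20 t=24 v=7: → [24,26); WM=24
i=21 t=23 v=9: → [19,26); WM=24
i=22 t=23 v=7: → [19,26); WM=24
i=23 t=25 v=6: → [19,27); WM=25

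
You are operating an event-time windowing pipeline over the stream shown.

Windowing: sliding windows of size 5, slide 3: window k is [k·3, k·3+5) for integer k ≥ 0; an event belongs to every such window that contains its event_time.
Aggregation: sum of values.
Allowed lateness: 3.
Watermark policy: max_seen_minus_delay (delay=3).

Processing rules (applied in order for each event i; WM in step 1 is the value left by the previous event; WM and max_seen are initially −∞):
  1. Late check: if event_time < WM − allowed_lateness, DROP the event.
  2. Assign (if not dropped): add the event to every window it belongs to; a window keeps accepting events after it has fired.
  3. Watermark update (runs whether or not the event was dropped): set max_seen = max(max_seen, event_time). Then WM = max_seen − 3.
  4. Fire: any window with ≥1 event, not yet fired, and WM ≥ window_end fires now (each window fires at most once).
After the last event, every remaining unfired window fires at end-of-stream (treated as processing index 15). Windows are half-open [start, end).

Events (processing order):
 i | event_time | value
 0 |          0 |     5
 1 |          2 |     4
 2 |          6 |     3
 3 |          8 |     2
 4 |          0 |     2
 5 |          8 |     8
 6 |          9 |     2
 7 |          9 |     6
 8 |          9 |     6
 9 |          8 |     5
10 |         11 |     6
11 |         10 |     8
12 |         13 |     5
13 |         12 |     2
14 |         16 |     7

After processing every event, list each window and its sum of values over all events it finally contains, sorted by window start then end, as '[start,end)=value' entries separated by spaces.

i=0 t=0 v=5: → [0,5); WM=-3
i=1 t=2 v=4: → [0,5); WM=-1
i=2 t=6 v=3: → [6,11),[3,8); WM=3
i=3 t=8 v=2: → [6,11); WM=5; [0,5) fires=9
i=4 t=0 v=2: DROP (t<5-3); WM=5
i=5 t=8 v=8: → [6,11); WM=5
i=6 t=9 v=2: → [9,14),[6,11); WM=6
i=7 t=9 v=6: → [9,14),[6,11); WM=6
i=8 t=9 v=6: → [9,14),[6,11); WM=6
i=9 t=8 v=5: → [6,11); WM=6
i=10 t=11 v=6: → [9,14); WM=8; [3,8) fires=3
i=11 t=10 v=8: → [9,14),[6,11); WM=8
i=12 t=13 v=5: → [12,17),[9,14); WM=10
i=13 t=12 v=2: → [12,17),[9,14); WM=10
i=14 t=16 v=7: → [15,20),[12,17); WM=13; [6,11) fires=40

[0,5)=9 [3,8)=3 [6,11)=40 [9,14)=35 [12,17)=14 [15,20)=7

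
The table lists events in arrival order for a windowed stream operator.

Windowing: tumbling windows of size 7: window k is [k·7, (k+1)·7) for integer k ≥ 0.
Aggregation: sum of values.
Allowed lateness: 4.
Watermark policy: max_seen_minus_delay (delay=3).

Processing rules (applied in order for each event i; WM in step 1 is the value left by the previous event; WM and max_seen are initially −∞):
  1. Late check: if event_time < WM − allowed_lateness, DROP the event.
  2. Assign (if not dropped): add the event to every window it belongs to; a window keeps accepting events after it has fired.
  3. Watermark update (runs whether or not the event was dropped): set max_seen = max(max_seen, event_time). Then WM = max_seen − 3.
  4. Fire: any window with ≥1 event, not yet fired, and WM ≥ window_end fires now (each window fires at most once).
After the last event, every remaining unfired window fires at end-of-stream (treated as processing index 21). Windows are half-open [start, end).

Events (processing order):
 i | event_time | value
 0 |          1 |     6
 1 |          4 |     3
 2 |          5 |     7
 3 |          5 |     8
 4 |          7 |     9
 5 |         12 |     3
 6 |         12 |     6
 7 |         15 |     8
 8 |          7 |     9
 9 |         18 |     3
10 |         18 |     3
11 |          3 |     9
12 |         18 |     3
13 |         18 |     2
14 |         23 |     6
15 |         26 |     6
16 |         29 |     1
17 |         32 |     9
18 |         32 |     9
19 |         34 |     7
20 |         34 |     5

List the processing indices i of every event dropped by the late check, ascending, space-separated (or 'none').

i=0 t=1 v=6: → [0,7); WM=-2
i=1 t=4 v=3: → [0,7); WM=1
i=2 t=5 v=7: → [0,7); WM=2
i=3 t=5 v=8: → [0,7); WM=2
i=4 t=7 v=9: → [7,14); WM=4
i=5 t=12 v=3: → [7,14); WM=9; [0,7) fires=24
i=6 t=12 v=6: → [7,14); WM=9
i=7 t=15 v=8: → [14,21); WM=12
i=8 t=7 v=9: DROP (t<12-4); WM=12
i=9 t=18 v=3: → [14,21); WM=15; [7,14) fires=18
i=10 t=18 v=3: → [14,21); WM=15
i=11 t=3 v=9: DROP (t<15-4); WM=15
i=12 t=18 v=3: → [14,21); WM=15
i=13 t=18 v=2: → [14,21); WM=15
i=14 t=23 v=6: → [21,28); WM=20
i=15 t=26 v=6: → [21,28); WM=23; [14,21) fires=19
i=16 t=29 v=1: → [28,35); WM=26
i=17 t=32 v=9: → [28,35); WM=29; [21,28) fires=12
i=18 t=32 v=9: → [28,35); WM=29
i=19 t=34 v=7: → [28,35); WM=31
i=20 t=34 v=5: → [28,35); WM=31

8 11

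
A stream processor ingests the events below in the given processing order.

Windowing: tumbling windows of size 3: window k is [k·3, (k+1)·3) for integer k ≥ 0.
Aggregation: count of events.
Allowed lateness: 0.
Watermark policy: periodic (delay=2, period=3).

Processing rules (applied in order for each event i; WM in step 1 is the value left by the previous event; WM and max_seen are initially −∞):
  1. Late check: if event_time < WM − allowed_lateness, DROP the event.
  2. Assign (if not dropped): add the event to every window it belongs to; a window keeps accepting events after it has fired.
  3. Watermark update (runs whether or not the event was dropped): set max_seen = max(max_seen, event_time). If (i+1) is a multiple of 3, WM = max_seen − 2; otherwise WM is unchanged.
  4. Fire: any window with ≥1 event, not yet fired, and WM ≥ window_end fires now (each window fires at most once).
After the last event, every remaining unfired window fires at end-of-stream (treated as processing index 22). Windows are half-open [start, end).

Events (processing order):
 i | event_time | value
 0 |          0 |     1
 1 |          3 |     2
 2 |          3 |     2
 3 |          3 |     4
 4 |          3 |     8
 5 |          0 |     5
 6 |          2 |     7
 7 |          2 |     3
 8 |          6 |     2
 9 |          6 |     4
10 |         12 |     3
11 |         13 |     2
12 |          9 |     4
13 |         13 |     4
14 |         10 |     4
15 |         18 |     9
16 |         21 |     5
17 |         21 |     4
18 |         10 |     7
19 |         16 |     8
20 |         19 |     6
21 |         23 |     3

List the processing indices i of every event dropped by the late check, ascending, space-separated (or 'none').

i=0 t=0 v=1: → [0,3); WM=−∞
i=1 t=3 v=2: → [3,6); WM=−∞
i=2 t=3 v=2: → [3,6); WM=1
i=3 t=3 v=4: → [3,6); WM=1
i=4 t=3 v=8: → [3,6); WM=1
i=5 t=0 v=5: DROP (t<1-0); WM=1
i=6 t=2 v=7: → [0,3); WM=1
i=7 t=2 v=3: → [0,3); WM=1
i=8 t=6 v=2: → [6,9); WM=4; [0,3) fires=3
i=9 t=6 v=4: → [6,9); WM=4
i=10 t=12 v=3: → [12,15); WM=4
i=11 t=13 v=2: → [12,15); WM=11; [3,6) fires=4 [6,9) fires=2
i=12 t=9 v=4: DROP (t<11-0); WM=11
i=13 t=13 v=4: → [12,15); WM=11
i=14 t=10 v=4: DROP (t<11-0); WM=11
i=15 t=18 v=9: → [18,21); WM=11
i=16 t=21 v=5: → [21,24); WM=11
i=17 t=21 v=4: → [21,24); WM=19; [12,15) fires=3
i=18 t=10 v=7: DROP (t<19-0); WM=19
i=19 t=16 v=8: DROP (t<19-0); WM=19
i=20 t=19 v=6: → [18,21); WM=19
i=21 t=23 v=3: → [21,24); WM=19

5 12 14 18 19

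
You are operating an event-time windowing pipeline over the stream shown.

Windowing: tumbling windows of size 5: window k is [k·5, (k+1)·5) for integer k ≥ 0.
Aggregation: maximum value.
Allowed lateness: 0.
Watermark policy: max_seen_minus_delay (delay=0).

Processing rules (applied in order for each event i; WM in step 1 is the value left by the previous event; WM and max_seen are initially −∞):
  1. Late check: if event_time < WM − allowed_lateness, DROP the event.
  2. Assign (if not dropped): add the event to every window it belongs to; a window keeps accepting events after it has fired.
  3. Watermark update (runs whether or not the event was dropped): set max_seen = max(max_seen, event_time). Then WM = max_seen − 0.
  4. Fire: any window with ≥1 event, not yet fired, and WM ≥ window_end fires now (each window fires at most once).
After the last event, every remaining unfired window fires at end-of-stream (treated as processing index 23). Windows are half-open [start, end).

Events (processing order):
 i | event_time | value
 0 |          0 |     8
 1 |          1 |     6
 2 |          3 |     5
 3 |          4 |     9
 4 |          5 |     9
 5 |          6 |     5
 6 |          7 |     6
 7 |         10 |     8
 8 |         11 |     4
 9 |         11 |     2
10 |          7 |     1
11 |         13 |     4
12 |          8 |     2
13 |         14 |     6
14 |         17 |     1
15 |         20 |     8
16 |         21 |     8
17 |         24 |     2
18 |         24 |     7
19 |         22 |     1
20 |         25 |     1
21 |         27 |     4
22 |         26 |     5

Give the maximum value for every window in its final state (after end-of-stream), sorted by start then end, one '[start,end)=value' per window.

[0,5)=9 [5,10)=9 [10,15)=8 [15,20)=1 [20,25)=8 [25,30)=4

i=0 t=0 v=8: → [0,5); WM=0
i=1 t=1 v=6: → [0,5); WM=1
i=2 t=3 v=5: → [0,5); WM=3
i=3 t=4 v=9: → [0,5); WM=4
i=4 t=5 v=9: → [5,10); WM=5; [0,5) fires=9
i=5 t=6 v=5: → [5,10); WM=6
i=6 t=7 v=6: → [5,10); WM=7
i=7 t=10 v=8: → [10,15); WM=10; [5,10) fires=9
i=8 t=11 v=4: → [10,15); WM=11
i=9 t=11 v=2: → [10,15); WM=11
i=10 t=7 v=1: DROP (t<11-0); WM=11
i=11 t=13 v=4: → [10,15); WM=13
i=12 t=8 v=2: DROP (t<13-0); WM=13
i=13 t=14 v=6: → [10,15); WM=14
i=14 t=17 v=1: → [15,20); WM=17; [10,15) fires=8
i=15 t=20 v=8: → [20,25); WM=20; [15,20) fires=1
i=16 t=21 v=8: → [20,25); WM=21
i=17 t=24 v=2: → [20,25); WM=24
i=18 t=24 v=7: → [20,25); WM=24
i=19 t=22 v=1: DROP (t<24-0); WM=24
i=20 t=25 v=1: → [25,30); WM=25; [20,25) fires=8
i=21 t=27 v=4: → [25,30); WM=27
i=22 t=26 v=5: DROP (t<27-0); WM=27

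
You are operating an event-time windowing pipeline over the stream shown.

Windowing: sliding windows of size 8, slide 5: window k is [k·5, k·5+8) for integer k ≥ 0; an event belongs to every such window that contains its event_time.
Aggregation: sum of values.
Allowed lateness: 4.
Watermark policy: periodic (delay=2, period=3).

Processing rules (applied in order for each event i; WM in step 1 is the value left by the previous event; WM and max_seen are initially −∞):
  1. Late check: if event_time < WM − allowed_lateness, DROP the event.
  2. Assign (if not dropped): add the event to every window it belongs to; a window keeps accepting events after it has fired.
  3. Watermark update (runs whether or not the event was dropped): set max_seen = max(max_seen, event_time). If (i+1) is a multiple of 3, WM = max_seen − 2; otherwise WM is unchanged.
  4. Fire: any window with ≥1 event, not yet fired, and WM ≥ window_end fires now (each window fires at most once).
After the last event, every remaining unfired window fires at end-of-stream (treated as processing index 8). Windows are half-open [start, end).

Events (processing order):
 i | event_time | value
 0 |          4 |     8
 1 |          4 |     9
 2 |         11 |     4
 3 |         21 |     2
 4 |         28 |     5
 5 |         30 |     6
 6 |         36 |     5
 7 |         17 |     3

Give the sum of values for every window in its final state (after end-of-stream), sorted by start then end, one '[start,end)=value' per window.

i=0 t=4 v=8: → [0,8); WM=−∞
i=1 t=4 v=9: → [0,8); WM=−∞
i=2 t=11 v=4: → [10,18),[5,13); WM=9; [0,8) fires=17
i=3 t=21 v=2: → [20,28),[15,23); WM=9
i=4 t=28 v=5: → [25,33); WM=9
i=5 t=30 v=6: → [30,38),[25,33); WM=28; [5,13) fires=4 [10,18) fires=4 [15,23) fires=2 [20,28) fires=2
i=6 t=36 v=5: → [35,43),[30,38); WM=28
i=7 t=17 v=3: DROP (t<28-4); WM=28

[0,8)=17 [5,13)=4 [10,18)=4 [15,23)=2 [20,28)=2 [25,33)=11 [30,38)=11 [35,43)=5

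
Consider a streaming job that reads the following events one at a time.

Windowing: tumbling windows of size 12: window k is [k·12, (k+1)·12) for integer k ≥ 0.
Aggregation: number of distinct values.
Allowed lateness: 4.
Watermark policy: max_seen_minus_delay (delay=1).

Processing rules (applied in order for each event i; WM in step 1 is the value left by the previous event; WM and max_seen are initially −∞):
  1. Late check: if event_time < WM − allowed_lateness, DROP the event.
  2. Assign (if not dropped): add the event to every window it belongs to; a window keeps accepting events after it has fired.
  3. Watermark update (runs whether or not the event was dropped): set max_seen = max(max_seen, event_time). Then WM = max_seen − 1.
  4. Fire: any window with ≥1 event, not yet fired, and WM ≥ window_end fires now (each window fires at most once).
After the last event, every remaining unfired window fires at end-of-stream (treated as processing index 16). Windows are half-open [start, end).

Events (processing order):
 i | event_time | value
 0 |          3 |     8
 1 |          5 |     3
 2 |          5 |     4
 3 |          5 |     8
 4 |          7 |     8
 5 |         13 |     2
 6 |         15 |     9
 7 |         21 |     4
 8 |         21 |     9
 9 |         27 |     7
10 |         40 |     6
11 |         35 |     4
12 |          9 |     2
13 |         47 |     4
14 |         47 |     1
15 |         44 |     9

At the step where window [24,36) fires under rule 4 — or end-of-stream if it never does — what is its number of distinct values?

i=0 t=3 v=8: → [0,12); WM=2
i=1 t=5 v=3: → [0,12); WM=4
i=2 t=5 v=4: → [0,12); WM=4
i=3 t=5 v=8: → [0,12); WM=4
i=4 t=7 v=8: → [0,12); WM=6
i=5 t=13 v=2: → [12,24); WM=12; [0,12) fires=3
i=6 t=15 v=9: → [12,24); WM=14
i=7 t=21 v=4: → [12,24); WM=20
i=8 t=21 v=9: → [12,24); WM=20
i=9 t=27 v=7: → [24,36); WM=26; [12,24) fires=3
i=10 t=40 v=6: → [36,48); WM=39; [24,36) fires=1
i=11 t=35 v=4: → [24,36); WM=39
i=12 t=9 v=2: DROP (t<39-4); WM=39
i=13 t=47 v=4: → [36,48); WM=46
i=14 t=47 v=1: → [36,48); WM=46
i=15 t=44 v=9: → [36,48); WM=46

1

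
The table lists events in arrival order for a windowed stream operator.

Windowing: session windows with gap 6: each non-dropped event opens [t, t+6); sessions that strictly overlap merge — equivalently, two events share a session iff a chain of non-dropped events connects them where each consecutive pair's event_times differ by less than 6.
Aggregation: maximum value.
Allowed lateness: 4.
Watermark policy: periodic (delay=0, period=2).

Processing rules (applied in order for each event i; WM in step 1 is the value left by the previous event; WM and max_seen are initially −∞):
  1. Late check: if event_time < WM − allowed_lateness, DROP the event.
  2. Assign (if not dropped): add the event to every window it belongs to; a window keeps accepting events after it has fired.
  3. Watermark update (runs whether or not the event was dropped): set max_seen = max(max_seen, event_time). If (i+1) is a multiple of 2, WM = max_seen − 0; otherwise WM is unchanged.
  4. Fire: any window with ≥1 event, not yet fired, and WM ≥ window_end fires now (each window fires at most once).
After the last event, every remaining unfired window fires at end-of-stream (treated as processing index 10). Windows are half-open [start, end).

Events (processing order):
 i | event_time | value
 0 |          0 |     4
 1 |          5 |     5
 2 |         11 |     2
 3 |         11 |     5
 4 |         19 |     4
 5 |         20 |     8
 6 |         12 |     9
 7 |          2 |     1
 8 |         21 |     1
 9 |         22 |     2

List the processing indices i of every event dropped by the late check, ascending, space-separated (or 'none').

6 7

i=0 t=0 v=4: → [0,6); WM=−∞
i=1 t=5 v=5: → [0,11); WM=5
i=2 t=11 v=2: → [11,17); WM=5
i=3 t=11 v=5: → [11,17); WM=11
i=4 t=19 v=4: → [19,25); WM=11
i=5 t=20 v=8: → [19,26); WM=20
i=6 t=12 v=9: DROP (t<20-4); WM=20
i=7 t=2 v=1: DROP (t<20-4); WM=20
i=8 t=21 v=1: → [19,27); WM=20
i=9 t=22 v=2: → [19,28); WM=22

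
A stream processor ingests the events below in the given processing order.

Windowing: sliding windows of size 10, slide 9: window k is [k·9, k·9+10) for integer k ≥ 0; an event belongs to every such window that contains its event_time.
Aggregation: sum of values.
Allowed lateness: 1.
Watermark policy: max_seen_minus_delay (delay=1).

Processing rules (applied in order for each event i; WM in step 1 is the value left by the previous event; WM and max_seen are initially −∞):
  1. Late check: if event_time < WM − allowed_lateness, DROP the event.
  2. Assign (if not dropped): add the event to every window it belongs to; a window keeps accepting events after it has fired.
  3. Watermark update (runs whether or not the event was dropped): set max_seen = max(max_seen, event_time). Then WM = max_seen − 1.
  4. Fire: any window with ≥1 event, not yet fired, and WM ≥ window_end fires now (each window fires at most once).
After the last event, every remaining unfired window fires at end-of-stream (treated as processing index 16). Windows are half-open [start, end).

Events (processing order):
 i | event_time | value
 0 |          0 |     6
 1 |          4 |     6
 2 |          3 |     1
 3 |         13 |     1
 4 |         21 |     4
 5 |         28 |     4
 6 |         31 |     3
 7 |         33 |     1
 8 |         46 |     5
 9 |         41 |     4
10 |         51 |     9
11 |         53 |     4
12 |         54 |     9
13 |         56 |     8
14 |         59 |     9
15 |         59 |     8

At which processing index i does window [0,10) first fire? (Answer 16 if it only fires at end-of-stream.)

3

i=0 t=0 v=6: → [0,10); WM=-1
i=1 t=4 v=6: → [0,10); WM=3
i=2 t=3 v=1: → [0,10); WM=3
i=3 t=13 v=1: → [9,19); WM=12; [0,10) fires=13
i=4 t=21 v=4: → [18,28); WM=20; [9,19) fires=1
i=5 t=28 v=4: → [27,37); WM=27
i=6 t=31 v=3: → [27,37); WM=30; [18,28) fires=4
i=7 t=33 v=1: → [27,37); WM=32
i=8 t=46 v=5: → [45,55); WM=45; [27,37) fires=8
i=9 t=41 v=4: DROP (t<45-1); WM=45
i=10 t=51 v=9: → [45,55); WM=50
i=11 t=53 v=4: → [45,55); WM=52
i=12 t=54 v=9: → [54,64),[45,55); WM=53
i=13 t=56 v=8: → [54,64); WM=55; [45,55) fires=27
i=14 t=59 v=9: → [54,64); WM=58
i=15 t=59 v=8: → [54,64); WM=58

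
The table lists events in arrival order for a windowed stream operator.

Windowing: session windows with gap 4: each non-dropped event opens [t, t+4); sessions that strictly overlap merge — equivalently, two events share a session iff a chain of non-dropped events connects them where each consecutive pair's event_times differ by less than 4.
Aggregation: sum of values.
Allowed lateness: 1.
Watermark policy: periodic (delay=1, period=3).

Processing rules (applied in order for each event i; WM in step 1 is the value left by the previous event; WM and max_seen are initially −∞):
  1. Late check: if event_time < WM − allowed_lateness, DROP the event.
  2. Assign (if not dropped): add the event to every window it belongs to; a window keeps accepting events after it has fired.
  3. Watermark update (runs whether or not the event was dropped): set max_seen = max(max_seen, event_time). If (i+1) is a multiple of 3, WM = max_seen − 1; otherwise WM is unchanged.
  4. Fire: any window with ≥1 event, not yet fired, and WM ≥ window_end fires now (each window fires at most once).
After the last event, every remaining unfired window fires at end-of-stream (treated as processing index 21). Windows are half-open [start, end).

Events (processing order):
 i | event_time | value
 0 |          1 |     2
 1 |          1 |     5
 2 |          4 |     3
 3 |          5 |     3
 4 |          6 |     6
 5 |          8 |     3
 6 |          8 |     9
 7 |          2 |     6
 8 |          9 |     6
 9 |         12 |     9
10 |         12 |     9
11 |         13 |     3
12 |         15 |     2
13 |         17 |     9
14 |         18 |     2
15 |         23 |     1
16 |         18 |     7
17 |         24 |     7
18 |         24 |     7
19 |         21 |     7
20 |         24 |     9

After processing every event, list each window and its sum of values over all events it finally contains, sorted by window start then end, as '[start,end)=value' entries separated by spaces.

[1,22)=78 [23,28)=24

i=0 t=1 v=2: → [1,5); WM=−∞
i=1 t=1 v=5: → [1,5); WM=−∞
i=2 t=4 v=3: → [1,8); WM=3
i=3 t=5 v=3: → [1,9); WM=3
i=4 t=6 v=6: → [1,10); WM=3
i=5 t=8 v=3: → [1,12); WM=7
i=6 t=8 v=9: → [1,12); WM=7
i=7 t=2 v=6: DROP (t<7-1); WM=7
i=8 t=9 v=6: → [1,13); WM=8
i=9 t=12 v=9: → [1,16); WM=8
i=10 t=12 v=9: → [1,16); WM=8
i=11 t=13 v=3: → [1,17); WM=12
i=12 t=15 v=2: → [1,19); WM=12
i=13 t=17 v=9: → [1,21); WM=12
i=14 t=18 v=2: → [1,22); WM=17
i=15 t=23 v=1: → [23,27); WM=17
i=16 t=18 v=7: → [1,22); WM=17
i=17 t=24 v=7: → [23,28); WM=23
i=18 t=24 v=7: → [23,28); WM=23
i=19 t=21 v=7: DROP (t<23-1); WM=23
i=20 t=24 v=9: → [23,28); WM=23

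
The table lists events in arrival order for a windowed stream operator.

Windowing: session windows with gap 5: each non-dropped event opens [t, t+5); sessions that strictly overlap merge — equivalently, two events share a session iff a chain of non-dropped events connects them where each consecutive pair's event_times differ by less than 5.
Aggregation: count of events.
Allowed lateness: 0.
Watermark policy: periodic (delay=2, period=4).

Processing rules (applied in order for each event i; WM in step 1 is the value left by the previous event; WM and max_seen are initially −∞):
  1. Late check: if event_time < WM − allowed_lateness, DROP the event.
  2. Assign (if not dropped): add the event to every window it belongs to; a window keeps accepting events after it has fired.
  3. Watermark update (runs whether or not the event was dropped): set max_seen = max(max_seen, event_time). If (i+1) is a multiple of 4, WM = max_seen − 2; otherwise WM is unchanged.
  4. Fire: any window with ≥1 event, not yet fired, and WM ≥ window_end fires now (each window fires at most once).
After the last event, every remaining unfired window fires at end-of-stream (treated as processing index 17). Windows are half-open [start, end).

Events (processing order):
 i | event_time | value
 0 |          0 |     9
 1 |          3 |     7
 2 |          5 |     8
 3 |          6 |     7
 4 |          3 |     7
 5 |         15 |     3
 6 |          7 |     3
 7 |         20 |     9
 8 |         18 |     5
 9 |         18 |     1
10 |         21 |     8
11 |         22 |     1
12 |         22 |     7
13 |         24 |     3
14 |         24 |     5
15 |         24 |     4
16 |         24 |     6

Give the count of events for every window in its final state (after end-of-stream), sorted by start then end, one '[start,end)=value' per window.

[0,12)=5 [15,29)=11

i=0 t=0 v=9: → [0,5); WM=−∞
i=1 t=3 v=7: → [0,8); WM=−∞
i=2 t=5 v=8: → [0,10); WM=−∞
i=3 t=6 v=7: → [0,11); WM=4
i=4 t=3 v=7: DROP (t<4-0); WM=4
i=5 t=15 v=3: → [15,20); WM=4
i=6 t=7 v=3: → [0,12); WM=4
i=7 t=20 v=9: → [20,25); WM=18
i=8 t=18 v=5: → [15,25); WM=18
i=9 t=18 v=1: → [15,25); WM=18
i=10 t=21 v=8: → [15,26); WM=18
i=11 t=22 v=1: → [15,27); WM=20
i=12 t=22 v=7: → [15,27); WM=20
i=13 t=24 v=3: → [15,29); WM=20
i=14 t=24 v=5: → [15,29); WM=20
i=15 t=24 v=4: → [15,29); WM=22
i=16 t=24 v=6: → [15,29); WM=22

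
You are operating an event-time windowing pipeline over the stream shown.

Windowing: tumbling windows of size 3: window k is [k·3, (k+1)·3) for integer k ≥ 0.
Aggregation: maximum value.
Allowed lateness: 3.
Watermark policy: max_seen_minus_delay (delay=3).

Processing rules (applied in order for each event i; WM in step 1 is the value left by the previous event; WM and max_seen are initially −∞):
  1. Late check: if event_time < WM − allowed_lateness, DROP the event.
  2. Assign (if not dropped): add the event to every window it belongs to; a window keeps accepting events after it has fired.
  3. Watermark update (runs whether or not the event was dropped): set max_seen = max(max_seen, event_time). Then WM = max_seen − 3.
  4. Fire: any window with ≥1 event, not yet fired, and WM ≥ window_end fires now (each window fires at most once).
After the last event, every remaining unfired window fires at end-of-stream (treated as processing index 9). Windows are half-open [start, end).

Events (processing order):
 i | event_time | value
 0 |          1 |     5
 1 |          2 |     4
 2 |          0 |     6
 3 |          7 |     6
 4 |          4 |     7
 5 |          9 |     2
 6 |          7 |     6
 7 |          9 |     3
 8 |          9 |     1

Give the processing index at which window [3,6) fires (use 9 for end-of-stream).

5

i=0 t=1 v=5: → [0,3); WM=-2
i=1 t=2 v=4: → [0,3); WM=-1
i=2 t=0 v=6: → [0,3); WM=-1
i=3 t=7 v=6: → [6,9); WM=4; [0,3) fires=6
i=4 t=4 v=7: → [3,6); WM=4
i=5 t=9 v=2: → [9,12); WM=6; [3,6) fires=7
i=6 t=7 v=6: → [6,9); WM=6
i=7 t=9 v=3: → [9,12); WM=6
i=8 t=9 v=1: → [9,12); WM=6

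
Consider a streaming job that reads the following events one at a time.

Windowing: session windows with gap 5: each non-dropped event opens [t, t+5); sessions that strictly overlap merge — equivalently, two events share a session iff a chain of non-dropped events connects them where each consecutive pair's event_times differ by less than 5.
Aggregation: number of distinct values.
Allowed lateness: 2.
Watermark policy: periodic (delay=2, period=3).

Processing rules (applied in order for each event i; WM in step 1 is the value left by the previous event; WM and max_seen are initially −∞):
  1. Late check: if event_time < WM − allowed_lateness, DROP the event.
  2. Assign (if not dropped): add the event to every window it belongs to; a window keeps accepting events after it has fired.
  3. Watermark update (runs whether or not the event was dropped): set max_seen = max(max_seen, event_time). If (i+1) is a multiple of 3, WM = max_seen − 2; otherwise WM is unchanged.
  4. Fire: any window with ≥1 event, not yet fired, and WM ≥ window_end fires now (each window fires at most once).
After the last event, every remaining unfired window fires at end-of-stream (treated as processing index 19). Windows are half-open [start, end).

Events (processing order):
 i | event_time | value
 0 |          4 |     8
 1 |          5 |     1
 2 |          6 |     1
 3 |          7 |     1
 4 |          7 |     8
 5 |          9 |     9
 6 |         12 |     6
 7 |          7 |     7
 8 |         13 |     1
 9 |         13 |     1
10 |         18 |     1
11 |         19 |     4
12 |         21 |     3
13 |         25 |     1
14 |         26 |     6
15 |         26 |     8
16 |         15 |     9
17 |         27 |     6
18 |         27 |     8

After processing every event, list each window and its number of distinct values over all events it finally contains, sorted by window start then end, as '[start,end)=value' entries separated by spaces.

[4,18)=5 [18,32)=5

i=0 t=4 v=8: → [4,9); WM=−∞
i=1 t=5 v=1: → [4,10); WM=−∞
i=2 t=6 v=1: → [4,11); WM=4
i=3 t=7 v=1: → [4,12); WM=4
i=4 t=7 v=8: → [4,12); WM=4
i=5 t=9 v=9: → [4,14); WM=7
i=6 t=12 v=6: → [4,17); WM=7
i=7 t=7 v=7: → [4,17); WM=7
i=8 t=13 v=1: → [4,18); WM=11
i=9 t=13 v=1: → [4,18); WM=11
i=10 t=18 v=1: → [18,23); WM=11
i=11 t=19 v=4: → [18,24); WM=17
i=12 t=21 v=3: → [18,26); WM=17
i=13 t=25 v=1: → [18,30); WM=17
i=14 t=26 v=6: → [18,31); WM=24
i=15 t=26 v=8: → [18,31); WM=24
i=16 t=15 v=9: DROP (t<24-2); WM=24
i=17 t=27 v=6: → [18,32); WM=25
i=18 t=27 v=8: → [18,32); WM=25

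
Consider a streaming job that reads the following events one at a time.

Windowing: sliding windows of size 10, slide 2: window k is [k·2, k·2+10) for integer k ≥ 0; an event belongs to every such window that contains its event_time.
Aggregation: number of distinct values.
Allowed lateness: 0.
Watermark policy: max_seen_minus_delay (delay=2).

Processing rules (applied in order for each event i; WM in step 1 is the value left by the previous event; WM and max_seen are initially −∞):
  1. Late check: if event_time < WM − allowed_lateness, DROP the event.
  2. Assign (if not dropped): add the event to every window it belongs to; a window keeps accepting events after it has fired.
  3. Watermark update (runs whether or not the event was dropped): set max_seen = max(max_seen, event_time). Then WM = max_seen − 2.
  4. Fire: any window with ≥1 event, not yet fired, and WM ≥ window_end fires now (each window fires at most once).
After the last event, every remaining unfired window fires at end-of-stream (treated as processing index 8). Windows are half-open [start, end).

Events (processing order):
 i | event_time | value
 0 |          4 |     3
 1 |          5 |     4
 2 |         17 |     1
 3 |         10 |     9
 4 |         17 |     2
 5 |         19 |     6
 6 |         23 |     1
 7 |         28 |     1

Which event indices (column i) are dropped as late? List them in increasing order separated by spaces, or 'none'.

3

i=0 t=4 v=3: → [4,14),[2,12),[0,10); WM=2
i=1 t=5 v=4: → [4,14),[2,12),[0,10); WM=3
i=2 t=17 v=1: → [16,26),[14,24),[12,22),[10,20),[8,18); WM=15; [0,10) fires=2 [2,12) fires=2 [4,14) fires=2
i=3 t=10 v=9: DROP (t<15-0); WM=15
i=4 t=17 v=2: → [16,26),[14,24),[12,22),[10,20),[8,18); WM=15
i=5 t=19 v=6: → [18,28),[16,26),[14,24),[12,22),[10,20); WM=17
i=6 t=23 v=1: → [22,32),[20,30),[18,28),[16,26),[14,24); WM=21; [8,18) fires=2 [10,20) fires=3
i=7 t=28 v=1: → [28,38),[26,36),[24,34),[22,32),[20,30); WM=26; [12,22) fires=3 [14,24) fires=3 [16,26) fires=3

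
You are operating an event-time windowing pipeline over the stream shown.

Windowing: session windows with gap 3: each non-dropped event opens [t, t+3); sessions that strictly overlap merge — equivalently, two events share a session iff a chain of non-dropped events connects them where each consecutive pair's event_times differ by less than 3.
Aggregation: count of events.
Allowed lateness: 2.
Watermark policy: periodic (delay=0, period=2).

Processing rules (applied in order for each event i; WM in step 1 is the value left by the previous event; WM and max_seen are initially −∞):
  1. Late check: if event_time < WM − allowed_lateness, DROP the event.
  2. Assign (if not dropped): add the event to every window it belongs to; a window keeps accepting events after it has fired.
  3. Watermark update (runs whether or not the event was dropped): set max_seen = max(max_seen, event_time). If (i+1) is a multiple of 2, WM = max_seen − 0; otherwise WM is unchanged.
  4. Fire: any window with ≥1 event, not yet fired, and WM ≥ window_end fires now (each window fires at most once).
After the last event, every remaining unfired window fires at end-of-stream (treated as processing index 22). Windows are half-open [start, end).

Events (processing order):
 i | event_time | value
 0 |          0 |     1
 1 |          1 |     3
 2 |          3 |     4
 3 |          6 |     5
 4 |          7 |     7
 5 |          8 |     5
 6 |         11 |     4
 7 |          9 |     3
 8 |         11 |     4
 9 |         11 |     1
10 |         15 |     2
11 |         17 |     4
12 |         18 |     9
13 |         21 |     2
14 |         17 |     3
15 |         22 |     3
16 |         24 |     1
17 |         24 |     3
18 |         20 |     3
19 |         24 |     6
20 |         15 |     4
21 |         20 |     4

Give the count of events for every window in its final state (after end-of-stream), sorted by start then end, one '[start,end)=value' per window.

[0,6)=3 [6,14)=7 [15,21)=3 [21,27)=5

i=0 t=0 v=1: → [0,3); WM=−∞
i=1 t=1 v=3: → [0,4); WM=1
i=2 t=3 v=4: → [0,6); WM=1
i=3 t=6 v=5: → [6,9); WM=6
i=4 t=7 v=7: → [6,10); WM=6
i=5 t=8 v=5: → [6,11); WM=8
i=6 t=11 v=4: → [11,14); WM=8
i=7 t=9 v=3: → [6,14); WM=11
i=8 t=11 v=4: → [6,14); WM=11
i=9 t=11 v=1: → [6,14); WM=11
i=10 t=15 v=2: → [15,18); WM=11
i=11 t=17 v=4: → [15,20); WM=17
i=12 t=18 v=9: → [15,21); WM=17
i=13 t=21 v=2: → [21,24); WM=21
i=14 t=17 v=3: DROP (t<21-2); WM=21
i=15 t=22 v=3: → [21,25); WM=22
i=16 t=24 v=1: → [21,27); WM=22
i=17 t=24 v=3: → [21,27); WM=24
i=18 t=20 v=3: DROP (t<24-2); WM=24
i=19 t=24 v=6: → [21,27); WM=24
i=20 t=15 v=4: DROP (t<24-2); WM=24
i=21 t=20 v=4: DROP (t<24-2); WM=24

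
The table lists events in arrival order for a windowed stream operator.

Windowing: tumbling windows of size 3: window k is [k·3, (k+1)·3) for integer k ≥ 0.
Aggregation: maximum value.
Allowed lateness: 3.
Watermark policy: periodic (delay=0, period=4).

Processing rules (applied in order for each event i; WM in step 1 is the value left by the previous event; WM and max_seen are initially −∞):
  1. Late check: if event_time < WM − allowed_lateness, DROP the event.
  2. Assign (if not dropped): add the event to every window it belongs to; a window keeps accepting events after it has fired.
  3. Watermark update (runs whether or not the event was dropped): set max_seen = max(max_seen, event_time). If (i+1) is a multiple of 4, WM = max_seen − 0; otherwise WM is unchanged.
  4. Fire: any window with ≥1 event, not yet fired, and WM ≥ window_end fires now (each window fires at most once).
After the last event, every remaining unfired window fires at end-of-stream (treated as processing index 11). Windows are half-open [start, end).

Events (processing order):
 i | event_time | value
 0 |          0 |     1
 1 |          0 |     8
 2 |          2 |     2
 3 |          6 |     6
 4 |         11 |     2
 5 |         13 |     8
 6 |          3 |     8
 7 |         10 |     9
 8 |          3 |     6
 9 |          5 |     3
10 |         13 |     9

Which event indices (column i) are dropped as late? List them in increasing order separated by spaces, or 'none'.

i=0 t=0 v=1: → [0,3); WM=−∞
i=1 t=0 v=8: → [0,3); WM=−∞
i=2 t=2 v=2: → [0,3); WM=−∞
i=3 t=6 v=6: → [6,9); WM=6; [0,3) fires=8
i=4 t=11 v=2: → [9,12); WM=6
i=5 t=13 v=8: → [12,15); WM=6
i=6 t=3 v=8: → [3,6); WM=6; [3,6) fires=8
i=7 t=10 v=9: → [9,12); WM=13; [6,9) fires=6 [9,12) fires=9
i=8 t=3 v=6: DROP (t<13-3); WM=13
i=9 t=5 v=3: DROP (t<13-3); WM=13
i=10 t=13 v=9: → [12,15); WM=13

8 9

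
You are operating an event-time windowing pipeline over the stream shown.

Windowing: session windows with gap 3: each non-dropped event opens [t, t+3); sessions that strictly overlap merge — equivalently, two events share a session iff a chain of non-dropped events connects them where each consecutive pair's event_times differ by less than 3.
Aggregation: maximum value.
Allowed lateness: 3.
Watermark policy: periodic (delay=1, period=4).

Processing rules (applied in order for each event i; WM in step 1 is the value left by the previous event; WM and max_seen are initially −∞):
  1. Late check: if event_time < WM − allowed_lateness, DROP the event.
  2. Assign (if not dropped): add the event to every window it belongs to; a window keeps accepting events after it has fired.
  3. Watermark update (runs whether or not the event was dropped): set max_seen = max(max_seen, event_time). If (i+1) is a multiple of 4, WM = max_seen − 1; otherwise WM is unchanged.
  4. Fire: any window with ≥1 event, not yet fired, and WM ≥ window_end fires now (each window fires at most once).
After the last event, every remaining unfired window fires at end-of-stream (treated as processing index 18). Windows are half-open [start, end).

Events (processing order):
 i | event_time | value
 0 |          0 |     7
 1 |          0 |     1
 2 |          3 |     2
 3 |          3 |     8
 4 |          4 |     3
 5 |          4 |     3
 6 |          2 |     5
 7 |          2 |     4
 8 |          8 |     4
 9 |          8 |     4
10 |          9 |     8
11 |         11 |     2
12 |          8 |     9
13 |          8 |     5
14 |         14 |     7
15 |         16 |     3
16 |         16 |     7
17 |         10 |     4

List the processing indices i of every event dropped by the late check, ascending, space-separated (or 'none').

17

i=0 t=0 v=7: → [0,3); WM=−∞
i=1 t=0 v=1: → [0,3); WM=−∞
i=2 t=3 v=2: → [3,6); WM=−∞
i=3 t=3 v=8: → [3,6); WM=2
i=4 t=4 v=3: → [3,7); WM=2
i=5 t=4 v=3: → [3,7); WM=2
i=6 t=2 v=5: → [0,7); WM=2
i=7 t=2 v=4: → [0,7); WM=3
i=8 t=8 v=4: → [8,11); WM=3
i=9 t=8 v=4: → [8,11); WM=3
i=10 t=9 v=8: → [8,12); WM=3
i=11 t=11 v=2: → [8,14); WM=10
i=12 t=8 v=9: → [8,14); WM=10
i=13 t=8 v=5: → [8,14); WM=10
i=14 t=14 v=7: → [14,17); WM=10
i=15 t=16 v=3: → [14,19); WM=15
i=16 t=16 v=7: → [14,19); WM=15
i=17 t=10 v=4: DROP (t<15-3); WM=15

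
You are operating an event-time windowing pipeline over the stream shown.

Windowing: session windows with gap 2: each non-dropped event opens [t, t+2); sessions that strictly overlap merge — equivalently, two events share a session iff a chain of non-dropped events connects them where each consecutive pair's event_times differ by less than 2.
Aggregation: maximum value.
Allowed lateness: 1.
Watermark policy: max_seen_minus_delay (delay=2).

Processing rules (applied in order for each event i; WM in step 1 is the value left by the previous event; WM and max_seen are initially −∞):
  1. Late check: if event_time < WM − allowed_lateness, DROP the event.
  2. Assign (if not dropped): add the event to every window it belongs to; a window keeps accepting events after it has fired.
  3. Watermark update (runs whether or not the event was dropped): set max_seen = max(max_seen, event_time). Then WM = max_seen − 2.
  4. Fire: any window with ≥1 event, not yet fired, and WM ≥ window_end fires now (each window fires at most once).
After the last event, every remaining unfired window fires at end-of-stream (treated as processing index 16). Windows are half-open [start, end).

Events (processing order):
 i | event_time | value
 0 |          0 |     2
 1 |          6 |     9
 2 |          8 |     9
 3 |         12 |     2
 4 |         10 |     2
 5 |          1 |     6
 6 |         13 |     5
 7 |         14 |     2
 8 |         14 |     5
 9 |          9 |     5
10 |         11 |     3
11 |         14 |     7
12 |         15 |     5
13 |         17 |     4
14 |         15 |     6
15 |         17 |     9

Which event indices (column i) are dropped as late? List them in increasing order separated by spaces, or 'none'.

5 9

i=0 t=0 v=2: → [0,2); WM=-2
i=1 t=6 v=9: → [6,8); WM=4
i=2 t=8 v=9: → [8,10); WM=6
i=3 t=12 v=2: → [12,14); WM=10
i=4 t=10 v=2: → [10,12); WM=10
i=5 t=1 v=6: DROP (t<10-1); WM=10
i=6 t=13 v=5: → [12,15); WM=11
i=7 t=14 v=2: → [12,16); WM=12
i=8 t=14 v=5: → [12,16); WM=12
i=9 t=9 v=5: DROP (t<12-1); WM=12
i=10 t=11 v=3: → [10,16); WM=12
i=11 t=14 v=7: → [10,16); WM=12
i=12 t=15 v=5: → [10,17); WM=13
i=13 t=17 v=4: → [17,19); WM=15
i=14 t=15 v=6: → [10,17); WM=15
i=15 t=17 v=9: → [17,19); WM=15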